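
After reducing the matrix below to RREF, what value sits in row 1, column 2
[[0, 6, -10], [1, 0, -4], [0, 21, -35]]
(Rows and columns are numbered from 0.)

-5/3

R1 <=> R2
R2 → 1/6·R2
R3 → R3 − 21·R2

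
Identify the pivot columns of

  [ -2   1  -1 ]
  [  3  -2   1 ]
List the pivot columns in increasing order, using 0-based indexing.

0, 1

R1 → -1/2·R1
  [ 1  -1/2  1/2 ]
  [ 3    -2    1 ]
R2 → R2 − 3·R1
  [ 1  -1/2   1/2 ]
  [ 0  -1/2  -1/2 ]
R2 → -2·R2
  [ 1  -1/2  1/2 ]
  [ 0     1    1 ]
R1 → R1 + 1/2·R2
  [ 1  0  1 ]
  [ 0  1  1 ]
Pivot columns are the columns containing a leading 1.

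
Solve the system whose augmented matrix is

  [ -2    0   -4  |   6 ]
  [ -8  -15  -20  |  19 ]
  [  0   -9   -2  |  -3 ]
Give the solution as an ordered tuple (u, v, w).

(-3, 1/3, 0)

R1 → -1/2·R1
  [  1    0    2  |  -3 ]
  [ -8  -15  -20  |  19 ]
  [  0   -9   -2  |  -3 ]
R2 → R2 + 8·R1
  [ 1    0   2  |  -3 ]
  [ 0  -15  -4  |  -5 ]
  [ 0   -9  -2  |  -3 ]
R2 → -1/15·R2
  [ 1   0     2  |   -3 ]
  [ 0   1  4/15  |  1/3 ]
  [ 0  -9    -2  |   -3 ]
R3 → R3 + 9·R2
  [ 1  0     2  |   -3 ]
  [ 0  1  4/15  |  1/3 ]
  [ 0  0   2/5  |    0 ]
R3 → 5/2·R3
  [ 1  0     2  |   -3 ]
  [ 0  1  4/15  |  1/3 ]
  [ 0  0     1  |    0 ]
R2 → R2 − 4/15·R3
  [ 1  0  2  |   -3 ]
  [ 0  1  0  |  1/3 ]
  [ 0  0  1  |    0 ]
R1 → R1 − 2·R3
  [ 1  0  0  |   -3 ]
  [ 0  1  0  |  1/3 ]
  [ 0  0  1  |    0 ]
Reading off the last column: u = -3, v = 1/3, w = 0.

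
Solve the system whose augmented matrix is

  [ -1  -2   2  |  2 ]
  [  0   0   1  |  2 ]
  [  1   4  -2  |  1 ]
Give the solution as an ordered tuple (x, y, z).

R1 ← -1·R1
R3 ← R3 − R1
R2 <-> R3
R2 ← 1/2·R2
R1 ← R1 + 2·R3
R1 ← R1 − 2·R2
Reading off the last column: x = -1, y = 3/2, z = 2.

(-1, 3/2, 2)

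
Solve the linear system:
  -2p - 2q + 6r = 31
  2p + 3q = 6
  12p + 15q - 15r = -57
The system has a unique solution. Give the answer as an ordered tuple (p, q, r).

(3/2, 1, 6)

Form the augmented matrix and row-reduce:
  [ -2  -2    6  |   31 ]
  [  2   3    0  |    6 ]
  [ 12  15  -15  |  -57 ]
R1 → -1/2·R1
R2 → R2 − 2·R1
R3 → R3 − 12·R1
R3 → R3 − 3·R2
R3 → 1/3·R3
R2 → R2 − 6·R3
R1 → R1 + 3·R3
R1 → R1 − R2
Reading off the last column: p = 3/2, q = 1, r = 6.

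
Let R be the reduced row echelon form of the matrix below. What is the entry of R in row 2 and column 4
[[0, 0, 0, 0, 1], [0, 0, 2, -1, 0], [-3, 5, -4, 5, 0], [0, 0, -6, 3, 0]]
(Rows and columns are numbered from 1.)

-1/2

R1 <-> R3
  [ -3  5  -4   5  0 ]
  [  0  0   2  -1  0 ]
  [  0  0   0   0  1 ]
  [  0  0  -6   3  0 ]
R1 ← -1/3·R1
  [ 1  -5/3  4/3  -5/3  0 ]
  [ 0     0    2    -1  0 ]
  [ 0     0    0     0  1 ]
  [ 0     0   -6     3  0 ]
R2 ← 1/2·R2
  [ 1  -5/3  4/3  -5/3  0 ]
  [ 0     0    1  -1/2  0 ]
  [ 0     0    0     0  1 ]
  [ 0     0   -6     3  0 ]
R4 ← R4 + 6·R2
  [ 1  -5/3  4/3  -5/3  0 ]
  [ 0     0    1  -1/2  0 ]
  [ 0     0    0     0  1 ]
  [ 0     0    0     0  0 ]
R1 ← R1 − 4/3·R2
  [ 1  -5/3  0    -1  0 ]
  [ 0     0  1  -1/2  0 ]
  [ 0     0  0     0  1 ]
  [ 0     0  0     0  0 ]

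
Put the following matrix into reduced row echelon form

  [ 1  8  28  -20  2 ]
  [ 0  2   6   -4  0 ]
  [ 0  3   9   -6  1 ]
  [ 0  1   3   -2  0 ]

[[1, 0, 4, -4, 0], [0, 1, 3, -2, 0], [0, 0, 0, 0, 1], [0, 0, 0, 0, 0]]

R2 -> 1/2·R2
  [ 1  8  28  -20  2 ]
  [ 0  1   3   -2  0 ]
  [ 0  3   9   -6  1 ]
  [ 0  1   3   -2  0 ]
R3 -> R3 − 3·R2
  [ 1  8  28  -20  2 ]
  [ 0  1   3   -2  0 ]
  [ 0  0   0    0  1 ]
  [ 0  1   3   -2  0 ]
R4 -> R4 − R2
  [ 1  8  28  -20  2 ]
  [ 0  1   3   -2  0 ]
  [ 0  0   0    0  1 ]
  [ 0  0   0    0  0 ]
R1 -> R1 − 2·R3
  [ 1  8  28  -20  0 ]
  [ 0  1   3   -2  0 ]
  [ 0  0   0    0  1 ]
  [ 0  0   0    0  0 ]
R1 -> R1 − 8·R2
  [ 1  0  4  -4  0 ]
  [ 0  1  3  -2  0 ]
  [ 0  0  0   0  1 ]
  [ 0  0  0   0  0 ]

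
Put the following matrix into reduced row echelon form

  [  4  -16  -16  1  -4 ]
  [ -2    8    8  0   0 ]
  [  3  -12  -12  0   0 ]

R1 := 1/4·R1
  [  1   -4   -4  1/4  -1 ]
  [ -2    8    8    0   0 ]
  [  3  -12  -12    0   0 ]
R2 := R2 + 2·R1
  [ 1   -4   -4  1/4  -1 ]
  [ 0    0    0  1/2  -2 ]
  [ 3  -12  -12    0   0 ]
R3 := R3 − 3·R1
  [ 1  -4  -4   1/4  -1 ]
  [ 0   0   0   1/2  -2 ]
  [ 0   0   0  -3/4   3 ]
R2 := 2·R2
  [ 1  -4  -4   1/4  -1 ]
  [ 0   0   0     1  -4 ]
  [ 0   0   0  -3/4   3 ]
R3 := R3 + 3/4·R2
  [ 1  -4  -4  1/4  -1 ]
  [ 0   0   0    1  -4 ]
  [ 0   0   0    0   0 ]
R1 := R1 − 1/4·R2
  [ 1  -4  -4  0   0 ]
  [ 0   0   0  1  -4 ]
  [ 0   0   0  0   0 ]

[[1, -4, -4, 0, 0], [0, 0, 0, 1, -4], [0, 0, 0, 0, 0]]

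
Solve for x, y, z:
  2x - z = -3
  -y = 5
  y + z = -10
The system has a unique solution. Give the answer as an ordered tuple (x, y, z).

Form the augmented matrix and row-reduce:
  [ 2   0  -1  |   -3 ]
  [ 0  -1   0  |    5 ]
  [ 0   1   1  |  -10 ]
Multiply ρ1 by 1/2.
  [ 1   0  -1/2  |  -3/2 ]
  [ 0  -1     0  |     5 ]
  [ 0   1     1  |   -10 ]
Multiply ρ2 by -1.
  [ 1  0  -1/2  |  -3/2 ]
  [ 0  1     0  |    -5 ]
  [ 0  1     1  |   -10 ]
Subtract ρ2 from ρ3.
  [ 1  0  -1/2  |  -3/2 ]
  [ 0  1     0  |    -5 ]
  [ 0  0     1  |    -5 ]
Add 1/2 times ρ3 to ρ1.
  [ 1  0  0  |  -4 ]
  [ 0  1  0  |  -5 ]
  [ 0  0  1  |  -5 ]
Reading off the last column: x = -4, y = -5, z = -5.

(-4, -5, -5)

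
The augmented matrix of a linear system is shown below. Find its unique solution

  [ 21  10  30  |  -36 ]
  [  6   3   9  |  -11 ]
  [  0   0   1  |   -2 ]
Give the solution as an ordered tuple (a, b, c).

(2/3, 1, -2)

R1 ← 1/21·R1
R2 ← R2 − 6·R1
R2 ← 7·R2
R2 ← R2 − 3·R3
R1 ← R1 − 10/7·R3
R1 ← R1 − 10/21·R2
Reading off the last column: a = 2/3, b = 1, c = -2.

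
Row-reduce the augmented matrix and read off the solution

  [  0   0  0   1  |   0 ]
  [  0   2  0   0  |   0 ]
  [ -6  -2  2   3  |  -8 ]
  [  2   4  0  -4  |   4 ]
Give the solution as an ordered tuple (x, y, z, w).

(2, 0, 2, 0)

ρ1 <=> ρ3
  [ -6  -2  2   3  |  -8 ]
  [  0   2  0   0  |   0 ]
  [  0   0  0   1  |   0 ]
  [  2   4  0  -4  |   4 ]
ρ1 ← -1/6·ρ1
  [ 1  1/3  -1/3  -1/2  |  4/3 ]
  [ 0    2     0     0  |    0 ]
  [ 0    0     0     1  |    0 ]
  [ 2    4     0    -4  |    4 ]
ρ4 ← ρ4 − 2·ρ1
  [ 1   1/3  -1/3  -1/2  |  4/3 ]
  [ 0     2     0     0  |    0 ]
  [ 0     0     0     1  |    0 ]
  [ 0  10/3   2/3    -3  |  4/3 ]
ρ2 ← 1/2·ρ2
  [ 1   1/3  -1/3  -1/2  |  4/3 ]
  [ 0     1     0     0  |    0 ]
  [ 0     0     0     1  |    0 ]
  [ 0  10/3   2/3    -3  |  4/3 ]
ρ4 ← ρ4 − 10/3·ρ2
  [ 1  1/3  -1/3  -1/2  |  4/3 ]
  [ 0    1     0     0  |    0 ]
  [ 0    0     0     1  |    0 ]
  [ 0    0   2/3    -3  |  4/3 ]
ρ3 <=> ρ4
  [ 1  1/3  -1/3  -1/2  |  4/3 ]
  [ 0    1     0     0  |    0 ]
  [ 0    0   2/3    -3  |  4/3 ]
  [ 0    0     0     1  |    0 ]
ρ3 ← 3/2·ρ3
  [ 1  1/3  -1/3  -1/2  |  4/3 ]
  [ 0    1     0     0  |    0 ]
  [ 0    0     1  -9/2  |    2 ]
  [ 0    0     0     1  |    0 ]
ρ3 ← ρ3 + 9/2·ρ4
  [ 1  1/3  -1/3  -1/2  |  4/3 ]
  [ 0    1     0     0  |    0 ]
  [ 0    0     1     0  |    2 ]
  [ 0    0     0     1  |    0 ]
ρ1 ← ρ1 + 1/2·ρ4
  [ 1  1/3  -1/3  0  |  4/3 ]
  [ 0    1     0  0  |    0 ]
  [ 0    0     1  0  |    2 ]
  [ 0    0     0  1  |    0 ]
ρ1 ← ρ1 + 1/3·ρ3
  [ 1  1/3  0  0  |  2 ]
  [ 0    1  0  0  |  0 ]
  [ 0    0  1  0  |  2 ]
  [ 0    0  0  1  |  0 ]
ρ1 ← ρ1 − 1/3·ρ2
  [ 1  0  0  0  |  2 ]
  [ 0  1  0  0  |  0 ]
  [ 0  0  1  0  |  2 ]
  [ 0  0  0  1  |  0 ]
Reading off the last column: x = 2, y = 0, z = 2, w = 0.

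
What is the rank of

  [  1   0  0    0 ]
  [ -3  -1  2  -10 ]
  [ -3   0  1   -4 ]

R2 := R2 + 3·R1
  [  1   0  0    0 ]
  [  0  -1  2  -10 ]
  [ -3   0  1   -4 ]
R3 := R3 + 3·R1
  [ 1   0  0    0 ]
  [ 0  -1  2  -10 ]
  [ 0   0  1   -4 ]
R2 := -1·R2
  [ 1  0   0   0 ]
  [ 0  1  -2  10 ]
  [ 0  0   1  -4 ]
R2 := R2 + 2·R3
  [ 1  0  0   0 ]
  [ 0  1  0   2 ]
  [ 0  0  1  -4 ]
The reduced form has 3 nonzero rows.

rank = 3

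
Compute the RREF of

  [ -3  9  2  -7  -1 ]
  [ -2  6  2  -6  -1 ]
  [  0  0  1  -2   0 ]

Multiply ρ1 by -1/3.
  [  1  -3  -2/3  7/3  1/3 ]
  [ -2   6     2   -6   -1 ]
  [  0   0     1   -2    0 ]
Add 2 times ρ1 to ρ2.
  [ 1  -3  -2/3   7/3   1/3 ]
  [ 0   0   2/3  -4/3  -1/3 ]
  [ 0   0     1    -2     0 ]
Multiply ρ2 by 3/2.
  [ 1  -3  -2/3  7/3   1/3 ]
  [ 0   0     1   -2  -1/2 ]
  [ 0   0     1   -2     0 ]
Subtract ρ2 from ρ3.
  [ 1  -3  -2/3  7/3   1/3 ]
  [ 0   0     1   -2  -1/2 ]
  [ 0   0     0    0   1/2 ]
Multiply ρ3 by 2.
  [ 1  -3  -2/3  7/3   1/3 ]
  [ 0   0     1   -2  -1/2 ]
  [ 0   0     0    0     1 ]
Add 1/2 times ρ3 to ρ2.
  [ 1  -3  -2/3  7/3  1/3 ]
  [ 0   0     1   -2    0 ]
  [ 0   0     0    0    1 ]
Subtract 1/3 times ρ3 from ρ1.
  [ 1  -3  -2/3  7/3  0 ]
  [ 0   0     1   -2  0 ]
  [ 0   0     0    0  1 ]
Add 2/3 times ρ2 to ρ1.
  [ 1  -3  0   1  0 ]
  [ 0   0  1  -2  0 ]
  [ 0   0  0   0  1 ]

[[1, -3, 0, 1, 0], [0, 0, 1, -2, 0], [0, 0, 0, 0, 1]]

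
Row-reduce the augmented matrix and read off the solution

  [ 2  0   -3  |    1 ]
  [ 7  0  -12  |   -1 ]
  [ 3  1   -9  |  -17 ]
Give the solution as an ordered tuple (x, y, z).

R1 -> 1/2·R1
  [ 1  0  -3/2  |  1/2 ]
  [ 7  0   -12  |   -1 ]
  [ 3  1    -9  |  -17 ]
R2 -> R2 − 7·R1
  [ 1  0  -3/2  |   1/2 ]
  [ 0  0  -3/2  |  -9/2 ]
  [ 3  1    -9  |   -17 ]
R3 -> R3 − 3·R1
  [ 1  0  -3/2  |    1/2 ]
  [ 0  0  -3/2  |   -9/2 ]
  [ 0  1  -9/2  |  -37/2 ]
R2 ↔ R3
  [ 1  0  -3/2  |    1/2 ]
  [ 0  1  -9/2  |  -37/2 ]
  [ 0  0  -3/2  |   -9/2 ]
R3 -> -2/3·R3
  [ 1  0  -3/2  |    1/2 ]
  [ 0  1  -9/2  |  -37/2 ]
  [ 0  0     1  |      3 ]
R2 -> R2 + 9/2·R3
  [ 1  0  -3/2  |  1/2 ]
  [ 0  1     0  |   -5 ]
  [ 0  0     1  |    3 ]
R1 -> R1 + 3/2·R3
  [ 1  0  0  |   5 ]
  [ 0  1  0  |  -5 ]
  [ 0  0  1  |   3 ]
Reading off the last column: x = 5, y = -5, z = 3.

(5, -5, 3)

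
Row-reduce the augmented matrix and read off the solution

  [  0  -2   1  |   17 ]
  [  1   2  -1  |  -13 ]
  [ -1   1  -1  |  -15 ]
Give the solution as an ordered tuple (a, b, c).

ρ1 ↔ ρ2
ρ3 ← ρ3 + ρ1
ρ2 ← -1/2·ρ2
ρ3 ← ρ3 − 3·ρ2
ρ3 ← -2·ρ3
ρ2 ← ρ2 + 1/2·ρ3
ρ1 ← ρ1 + ρ3
ρ1 ← ρ1 − 2·ρ2
Reading off the last column: a = 4, b = -6, c = 5.

(4, -6, 5)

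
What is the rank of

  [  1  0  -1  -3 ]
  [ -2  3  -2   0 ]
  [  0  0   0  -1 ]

rank = 3

r2 -> r2 + 2·r1
  [ 1  0  -1  -3 ]
  [ 0  3  -4  -6 ]
  [ 0  0   0  -1 ]
r2 -> 1/3·r2
  [ 1  0    -1  -3 ]
  [ 0  1  -4/3  -2 ]
  [ 0  0     0  -1 ]
r3 -> -1·r3
  [ 1  0    -1  -3 ]
  [ 0  1  -4/3  -2 ]
  [ 0  0     0   1 ]
r2 -> r2 + 2·r3
  [ 1  0    -1  -3 ]
  [ 0  1  -4/3   0 ]
  [ 0  0     0   1 ]
r1 -> r1 + 3·r3
  [ 1  0    -1  0 ]
  [ 0  1  -4/3  0 ]
  [ 0  0     0  1 ]
The reduced form has 3 nonzero rows.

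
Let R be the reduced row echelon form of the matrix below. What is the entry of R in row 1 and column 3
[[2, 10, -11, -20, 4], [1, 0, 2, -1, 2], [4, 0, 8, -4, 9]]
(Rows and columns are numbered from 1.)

2

r1 ← 1/2·r1
  [ 1  5  -11/2  -10  2 ]
  [ 1  0      2   -1  2 ]
  [ 4  0      8   -4  9 ]
r2 ← r2 − r1
  [ 1   5  -11/2  -10  2 ]
  [ 0  -5   15/2    9  0 ]
  [ 4   0      8   -4  9 ]
r3 ← r3 − 4·r1
  [ 1    5  -11/2  -10  2 ]
  [ 0   -5   15/2    9  0 ]
  [ 0  -20     30   36  1 ]
r2 ← -1/5·r2
  [ 1    5  -11/2   -10  2 ]
  [ 0    1   -3/2  -9/5  0 ]
  [ 0  -20     30    36  1 ]
r3 ← r3 + 20·r2
  [ 1  5  -11/2   -10  2 ]
  [ 0  1   -3/2  -9/5  0 ]
  [ 0  0      0     0  1 ]
r1 ← r1 − 2·r3
  [ 1  5  -11/2   -10  0 ]
  [ 0  1   -3/2  -9/5  0 ]
  [ 0  0      0     0  1 ]
r1 ← r1 − 5·r2
  [ 1  0     2    -1  0 ]
  [ 0  1  -3/2  -9/5  0 ]
  [ 0  0     0     0  1 ]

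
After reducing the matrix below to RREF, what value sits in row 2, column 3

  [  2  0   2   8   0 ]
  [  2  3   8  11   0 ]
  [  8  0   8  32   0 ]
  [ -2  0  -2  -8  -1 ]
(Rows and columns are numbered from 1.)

2

R1 -> 1/2·R1
  [  1  0   1   4   0 ]
  [  2  3   8  11   0 ]
  [  8  0   8  32   0 ]
  [ -2  0  -2  -8  -1 ]
R2 -> R2 − 2·R1
  [  1  0   1   4   0 ]
  [  0  3   6   3   0 ]
  [  8  0   8  32   0 ]
  [ -2  0  -2  -8  -1 ]
R3 -> R3 − 8·R1
  [  1  0   1   4   0 ]
  [  0  3   6   3   0 ]
  [  0  0   0   0   0 ]
  [ -2  0  -2  -8  -1 ]
R4 -> R4 + 2·R1
  [ 1  0  1  4   0 ]
  [ 0  3  6  3   0 ]
  [ 0  0  0  0   0 ]
  [ 0  0  0  0  -1 ]
R2 -> 1/3·R2
  [ 1  0  1  4   0 ]
  [ 0  1  2  1   0 ]
  [ 0  0  0  0   0 ]
  [ 0  0  0  0  -1 ]
R3 <=> R4
  [ 1  0  1  4   0 ]
  [ 0  1  2  1   0 ]
  [ 0  0  0  0  -1 ]
  [ 0  0  0  0   0 ]
R3 -> -1·R3
  [ 1  0  1  4  0 ]
  [ 0  1  2  1  0 ]
  [ 0  0  0  0  1 ]
  [ 0  0  0  0  0 ]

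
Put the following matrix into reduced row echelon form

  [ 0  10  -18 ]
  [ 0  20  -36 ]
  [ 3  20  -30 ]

R1 <=> R3
R1 → 1/3·R1
R2 → 1/20·R2
R3 → R3 − 10·R2
R1 → R1 − 20/3·R2

[[1, 0, 2], [0, 1, -9/5], [0, 0, 0]]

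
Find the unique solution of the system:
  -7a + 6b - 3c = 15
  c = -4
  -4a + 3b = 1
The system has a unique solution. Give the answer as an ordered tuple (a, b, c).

(1, 5/3, -4)

Form the augmented matrix and row-reduce:
  [ -7  6  -3  |  15 ]
  [  0  0   1  |  -4 ]
  [ -4  3   0  |   1 ]
Multiply r1 by -1/7.
  [  1  -6/7  3/7  |  -15/7 ]
  [  0     0    1  |     -4 ]
  [ -4     3    0  |      1 ]
Add 4 times r1 to r3.
  [ 1  -6/7   3/7  |  -15/7 ]
  [ 0     0     1  |     -4 ]
  [ 0  -3/7  12/7  |  -53/7 ]
Swap r2 and r3.
  [ 1  -6/7   3/7  |  -15/7 ]
  [ 0  -3/7  12/7  |  -53/7 ]
  [ 0     0     1  |     -4 ]
Multiply r2 by -7/3.
  [ 1  -6/7  3/7  |  -15/7 ]
  [ 0     1   -4  |   53/3 ]
  [ 0     0    1  |     -4 ]
Add 4 times r3 to r2.
  [ 1  -6/7  3/7  |  -15/7 ]
  [ 0     1    0  |    5/3 ]
  [ 0     0    1  |     -4 ]
Subtract 3/7 times r3 from r1.
  [ 1  -6/7  0  |  -3/7 ]
  [ 0     1  0  |   5/3 ]
  [ 0     0  1  |    -4 ]
Add 6/7 times r2 to r1.
  [ 1  0  0  |    1 ]
  [ 0  1  0  |  5/3 ]
  [ 0  0  1  |   -4 ]
Reading off the last column: a = 1, b = 5/3, c = -4.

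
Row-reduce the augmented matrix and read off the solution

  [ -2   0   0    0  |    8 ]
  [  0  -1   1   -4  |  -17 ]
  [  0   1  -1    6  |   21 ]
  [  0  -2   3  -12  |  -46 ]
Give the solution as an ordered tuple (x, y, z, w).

Multiply ρ1 by -1/2.
  [ 1   0   0    0  |   -4 ]
  [ 0  -1   1   -4  |  -17 ]
  [ 0   1  -1    6  |   21 ]
  [ 0  -2   3  -12  |  -46 ]
Multiply ρ2 by -1.
  [ 1   0   0    0  |   -4 ]
  [ 0   1  -1    4  |   17 ]
  [ 0   1  -1    6  |   21 ]
  [ 0  -2   3  -12  |  -46 ]
Subtract ρ2 from ρ3.
  [ 1   0   0    0  |   -4 ]
  [ 0   1  -1    4  |   17 ]
  [ 0   0   0    2  |    4 ]
  [ 0  -2   3  -12  |  -46 ]
Add 2 times ρ2 to ρ4.
  [ 1  0   0   0  |   -4 ]
  [ 0  1  -1   4  |   17 ]
  [ 0  0   0   2  |    4 ]
  [ 0  0   1  -4  |  -12 ]
Swap ρ3 and ρ4.
  [ 1  0   0   0  |   -4 ]
  [ 0  1  -1   4  |   17 ]
  [ 0  0   1  -4  |  -12 ]
  [ 0  0   0   2  |    4 ]
Multiply ρ4 by 1/2.
  [ 1  0   0   0  |   -4 ]
  [ 0  1  -1   4  |   17 ]
  [ 0  0   1  -4  |  -12 ]
  [ 0  0   0   1  |    2 ]
Add 4 times ρ4 to ρ3.
  [ 1  0   0  0  |  -4 ]
  [ 0  1  -1  4  |  17 ]
  [ 0  0   1  0  |  -4 ]
  [ 0  0   0  1  |   2 ]
Subtract 4 times ρ4 from ρ2.
  [ 1  0   0  0  |  -4 ]
  [ 0  1  -1  0  |   9 ]
  [ 0  0   1  0  |  -4 ]
  [ 0  0   0  1  |   2 ]
Add ρ3 to ρ2.
  [ 1  0  0  0  |  -4 ]
  [ 0  1  0  0  |   5 ]
  [ 0  0  1  0  |  -4 ]
  [ 0  0  0  1  |   2 ]
Reading off the last column: x = -4, y = 5, z = -4, w = 2.

(-4, 5, -4, 2)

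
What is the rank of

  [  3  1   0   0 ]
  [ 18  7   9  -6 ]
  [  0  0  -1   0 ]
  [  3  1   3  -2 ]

R1 ← 1/3·R1
  [  1  1/3   0   0 ]
  [ 18    7   9  -6 ]
  [  0    0  -1   0 ]
  [  3    1   3  -2 ]
R2 ← R2 − 18·R1
  [ 1  1/3   0   0 ]
  [ 0    1   9  -6 ]
  [ 0    0  -1   0 ]
  [ 3    1   3  -2 ]
R4 ← R4 − 3·R1
  [ 1  1/3   0   0 ]
  [ 0    1   9  -6 ]
  [ 0    0  -1   0 ]
  [ 0    0   3  -2 ]
R3 ← -1·R3
  [ 1  1/3  0   0 ]
  [ 0    1  9  -6 ]
  [ 0    0  1   0 ]
  [ 0    0  3  -2 ]
R4 ← R4 − 3·R3
  [ 1  1/3  0   0 ]
  [ 0    1  9  -6 ]
  [ 0    0  1   0 ]
  [ 0    0  0  -2 ]
R4 ← -1/2·R4
  [ 1  1/3  0   0 ]
  [ 0    1  9  -6 ]
  [ 0    0  1   0 ]
  [ 0    0  0   1 ]
R2 ← R2 + 6·R4
  [ 1  1/3  0  0 ]
  [ 0    1  9  0 ]
  [ 0    0  1  0 ]
  [ 0    0  0  1 ]
R2 ← R2 − 9·R3
  [ 1  1/3  0  0 ]
  [ 0    1  0  0 ]
  [ 0    0  1  0 ]
  [ 0    0  0  1 ]
R1 ← R1 − 1/3·R2
  [ 1  0  0  0 ]
  [ 0  1  0  0 ]
  [ 0  0  1  0 ]
  [ 0  0  0  1 ]
The reduced form has 4 nonzero rows.

rank = 4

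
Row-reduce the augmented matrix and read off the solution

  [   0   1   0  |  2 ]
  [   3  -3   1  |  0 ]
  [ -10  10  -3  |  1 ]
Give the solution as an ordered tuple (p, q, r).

Swap R1 and R2.
Multiply R1 by 1/3.
Add 10 times R1 to R3.
Multiply R3 by 3.
Subtract 1/3 times R3 from R1.
Add R2 to R1.
Reading off the last column: p = 1, q = 2, r = 3.

(1, 2, 3)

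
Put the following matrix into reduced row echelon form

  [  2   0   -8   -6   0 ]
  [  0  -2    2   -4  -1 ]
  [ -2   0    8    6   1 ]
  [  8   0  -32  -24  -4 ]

ρ1 ← 1/2·ρ1
  [  1   0   -4   -3   0 ]
  [  0  -2    2   -4  -1 ]
  [ -2   0    8    6   1 ]
  [  8   0  -32  -24  -4 ]
ρ3 ← ρ3 + 2·ρ1
  [ 1   0   -4   -3   0 ]
  [ 0  -2    2   -4  -1 ]
  [ 0   0    0    0   1 ]
  [ 8   0  -32  -24  -4 ]
ρ4 ← ρ4 − 8·ρ1
  [ 1   0  -4  -3   0 ]
  [ 0  -2   2  -4  -1 ]
  [ 0   0   0   0   1 ]
  [ 0   0   0   0  -4 ]
ρ2 ← -1/2·ρ2
  [ 1  0  -4  -3    0 ]
  [ 0  1  -1   2  1/2 ]
  [ 0  0   0   0    1 ]
  [ 0  0   0   0   -4 ]
ρ4 ← ρ4 + 4·ρ3
  [ 1  0  -4  -3    0 ]
  [ 0  1  -1   2  1/2 ]
  [ 0  0   0   0    1 ]
  [ 0  0   0   0    0 ]
ρ2 ← ρ2 − 1/2·ρ3
  [ 1  0  -4  -3  0 ]
  [ 0  1  -1   2  0 ]
  [ 0  0   0   0  1 ]
  [ 0  0   0   0  0 ]

[[1, 0, -4, -3, 0], [0, 1, -1, 2, 0], [0, 0, 0, 0, 1], [0, 0, 0, 0, 0]]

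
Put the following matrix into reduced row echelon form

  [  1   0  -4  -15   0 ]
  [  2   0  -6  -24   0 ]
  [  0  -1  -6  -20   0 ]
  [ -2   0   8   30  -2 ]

[[1, 0, 0, -3, 0], [0, 1, 0, 2, 0], [0, 0, 1, 3, 0], [0, 0, 0, 0, 1]]

ρ2 ← ρ2 − 2·ρ1
  [  1   0  -4  -15   0 ]
  [  0   0   2    6   0 ]
  [  0  -1  -6  -20   0 ]
  [ -2   0   8   30  -2 ]
ρ4 ← ρ4 + 2·ρ1
  [ 1   0  -4  -15   0 ]
  [ 0   0   2    6   0 ]
  [ 0  -1  -6  -20   0 ]
  [ 0   0   0    0  -2 ]
ρ2 ↔ ρ3
  [ 1   0  -4  -15   0 ]
  [ 0  -1  -6  -20   0 ]
  [ 0   0   2    6   0 ]
  [ 0   0   0    0  -2 ]
ρ2 ← -1·ρ2
  [ 1  0  -4  -15   0 ]
  [ 0  1   6   20   0 ]
  [ 0  0   2    6   0 ]
  [ 0  0   0    0  -2 ]
ρ3 ← 1/2·ρ3
  [ 1  0  -4  -15   0 ]
  [ 0  1   6   20   0 ]
  [ 0  0   1    3   0 ]
  [ 0  0   0    0  -2 ]
ρ4 ← -1/2·ρ4
  [ 1  0  -4  -15  0 ]
  [ 0  1   6   20  0 ]
  [ 0  0   1    3  0 ]
  [ 0  0   0    0  1 ]
ρ2 ← ρ2 − 6·ρ3
  [ 1  0  -4  -15  0 ]
  [ 0  1   0    2  0 ]
  [ 0  0   1    3  0 ]
  [ 0  0   0    0  1 ]
ρ1 ← ρ1 + 4·ρ3
  [ 1  0  0  -3  0 ]
  [ 0  1  0   2  0 ]
  [ 0  0  1   3  0 ]
  [ 0  0  0   0  1 ]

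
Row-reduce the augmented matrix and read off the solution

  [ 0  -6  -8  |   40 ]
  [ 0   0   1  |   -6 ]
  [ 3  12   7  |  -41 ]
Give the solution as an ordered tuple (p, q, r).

r1 ↔ r3
  [ 3  12   7  |  -41 ]
  [ 0   0   1  |   -6 ]
  [ 0  -6  -8  |   40 ]
r1 := 1/3·r1
  [ 1   4  7/3  |  -41/3 ]
  [ 0   0    1  |     -6 ]
  [ 0  -6   -8  |     40 ]
r2 ↔ r3
  [ 1   4  7/3  |  -41/3 ]
  [ 0  -6   -8  |     40 ]
  [ 0   0    1  |     -6 ]
r2 := -1/6·r2
  [ 1  4  7/3  |  -41/3 ]
  [ 0  1  4/3  |  -20/3 ]
  [ 0  0    1  |     -6 ]
r2 := r2 − 4/3·r3
  [ 1  4  7/3  |  -41/3 ]
  [ 0  1    0  |    4/3 ]
  [ 0  0    1  |     -6 ]
r1 := r1 − 7/3·r3
  [ 1  4  0  |  1/3 ]
  [ 0  1  0  |  4/3 ]
  [ 0  0  1  |   -6 ]
r1 := r1 − 4·r2
  [ 1  0  0  |   -5 ]
  [ 0  1  0  |  4/3 ]
  [ 0  0  1  |   -6 ]
Reading off the last column: p = -5, q = 4/3, r = -6.

(-5, 4/3, -6)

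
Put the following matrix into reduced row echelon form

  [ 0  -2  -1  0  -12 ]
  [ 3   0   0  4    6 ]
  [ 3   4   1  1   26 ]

r1 <=> r2
r1 → 1/3·r1
r3 → r3 − 3·r1
r2 → -1/2·r2
r3 → r3 − 4·r2
r3 → -1·r3
r2 → r2 − 1/2·r3

[[1, 0, 0, 4/3, 2], [0, 1, 0, -3/2, 4], [0, 0, 1, 3, 4]]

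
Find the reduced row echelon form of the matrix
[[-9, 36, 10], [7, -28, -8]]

ρ1 := -1/9·ρ1
  [ 1   -4  -10/9 ]
  [ 7  -28     -8 ]
ρ2 := ρ2 − 7·ρ1
  [ 1  -4  -10/9 ]
  [ 0   0   -2/9 ]
ρ2 := -9/2·ρ2
  [ 1  -4  -10/9 ]
  [ 0   0      1 ]
ρ1 := ρ1 + 10/9·ρ2
  [ 1  -4  0 ]
  [ 0   0  1 ]

[[1, -4, 0], [0, 0, 1]]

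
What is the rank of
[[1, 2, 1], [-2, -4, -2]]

R2 ← R2 + 2·R1
  [ 1  2  1 ]
  [ 0  0  0 ]
The reduced form has 1 nonzero row.

rank = 1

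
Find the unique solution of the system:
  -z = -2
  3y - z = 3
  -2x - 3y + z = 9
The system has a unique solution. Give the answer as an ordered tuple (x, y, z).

(-6, 5/3, 2)

Form the augmented matrix and row-reduce:
  [  0   0  -1  |  -2 ]
  [  0   3  -1  |   3 ]
  [ -2  -3   1  |   9 ]
Swap r1 and r3.
  [ -2  -3   1  |   9 ]
  [  0   3  -1  |   3 ]
  [  0   0  -1  |  -2 ]
Multiply r1 by -1/2.
  [ 1  3/2  -1/2  |  -9/2 ]
  [ 0    3    -1  |     3 ]
  [ 0    0    -1  |    -2 ]
Multiply r2 by 1/3.
  [ 1  3/2  -1/2  |  -9/2 ]
  [ 0    1  -1/3  |     1 ]
  [ 0    0    -1  |    -2 ]
Multiply r3 by -1.
  [ 1  3/2  -1/2  |  -9/2 ]
  [ 0    1  -1/3  |     1 ]
  [ 0    0     1  |     2 ]
Add 1/3 times r3 to r2.
  [ 1  3/2  -1/2  |  -9/2 ]
  [ 0    1     0  |   5/3 ]
  [ 0    0     1  |     2 ]
Add 1/2 times r3 to r1.
  [ 1  3/2  0  |  -7/2 ]
  [ 0    1  0  |   5/3 ]
  [ 0    0  1  |     2 ]
Subtract 3/2 times r2 from r1.
  [ 1  0  0  |   -6 ]
  [ 0  1  0  |  5/3 ]
  [ 0  0  1  |    2 ]
Reading off the last column: x = -6, y = 5/3, z = 2.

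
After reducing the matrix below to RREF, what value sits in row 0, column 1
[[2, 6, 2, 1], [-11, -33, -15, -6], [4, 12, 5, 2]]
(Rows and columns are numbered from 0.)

R1 := 1/2·R1
  [   1    3    1  1/2 ]
  [ -11  -33  -15   -6 ]
  [   4   12    5    2 ]
R2 := R2 + 11·R1
  [ 1   3   1   1/2 ]
  [ 0   0  -4  -1/2 ]
  [ 4  12   5     2 ]
R3 := R3 − 4·R1
  [ 1  3   1   1/2 ]
  [ 0  0  -4  -1/2 ]
  [ 0  0   1     0 ]
R2 := -1/4·R2
  [ 1  3  1  1/2 ]
  [ 0  0  1  1/8 ]
  [ 0  0  1    0 ]
R3 := R3 − R2
  [ 1  3  1   1/2 ]
  [ 0  0  1   1/8 ]
  [ 0  0  0  -1/8 ]
R3 := -8·R3
  [ 1  3  1  1/2 ]
  [ 0  0  1  1/8 ]
  [ 0  0  0    1 ]
R2 := R2 − 1/8·R3
  [ 1  3  1  1/2 ]
  [ 0  0  1    0 ]
  [ 0  0  0    1 ]
R1 := R1 − 1/2·R3
  [ 1  3  1  0 ]
  [ 0  0  1  0 ]
  [ 0  0  0  1 ]
R1 := R1 − R2
  [ 1  3  0  0 ]
  [ 0  0  1  0 ]
  [ 0  0  0  1 ]

3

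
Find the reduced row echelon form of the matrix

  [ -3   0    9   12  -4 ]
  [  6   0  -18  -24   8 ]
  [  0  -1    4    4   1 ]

r1 -> -1/3·r1
r2 -> r2 − 6·r1
r2 ↔ r3
r2 -> -1·r2

[[1, 0, -3, -4, 4/3], [0, 1, -4, -4, -1], [0, 0, 0, 0, 0]]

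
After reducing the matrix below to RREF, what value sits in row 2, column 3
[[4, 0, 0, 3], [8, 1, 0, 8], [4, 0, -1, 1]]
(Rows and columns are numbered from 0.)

ρ1 → 1/4·ρ1
ρ2 → ρ2 − 8·ρ1
ρ3 → ρ3 − 4·ρ1
ρ3 → -1·ρ3

2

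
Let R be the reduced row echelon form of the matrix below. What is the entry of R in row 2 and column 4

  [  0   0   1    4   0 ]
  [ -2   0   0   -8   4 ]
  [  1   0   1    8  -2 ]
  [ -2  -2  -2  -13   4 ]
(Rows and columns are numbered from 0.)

R1 <-> R2
  [ -2   0   0   -8   4 ]
  [  0   0   1    4   0 ]
  [  1   0   1    8  -2 ]
  [ -2  -2  -2  -13   4 ]
R1 → -1/2·R1
  [  1   0   0    4  -2 ]
  [  0   0   1    4   0 ]
  [  1   0   1    8  -2 ]
  [ -2  -2  -2  -13   4 ]
R3 → R3 − R1
  [  1   0   0    4  -2 ]
  [  0   0   1    4   0 ]
  [  0   0   1    4   0 ]
  [ -2  -2  -2  -13   4 ]
R4 → R4 + 2·R1
  [ 1   0   0   4  -2 ]
  [ 0   0   1   4   0 ]
  [ 0   0   1   4   0 ]
  [ 0  -2  -2  -5   0 ]
R2 <-> R4
  [ 1   0   0   4  -2 ]
  [ 0  -2  -2  -5   0 ]
  [ 0   0   1   4   0 ]
  [ 0   0   1   4   0 ]
R2 → -1/2·R2
  [ 1  0  0    4  -2 ]
  [ 0  1  1  5/2   0 ]
  [ 0  0  1    4   0 ]
  [ 0  0  1    4   0 ]
R4 → R4 − R3
  [ 1  0  0    4  -2 ]
  [ 0  1  1  5/2   0 ]
  [ 0  0  1    4   0 ]
  [ 0  0  0    0   0 ]
R2 → R2 − R3
  [ 1  0  0     4  -2 ]
  [ 0  1  0  -3/2   0 ]
  [ 0  0  1     4   0 ]
  [ 0  0  0     0   0 ]

0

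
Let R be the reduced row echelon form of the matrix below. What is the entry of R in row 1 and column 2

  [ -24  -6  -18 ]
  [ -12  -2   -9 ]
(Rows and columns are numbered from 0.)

0

r1 → -1/24·r1
r2 → r2 + 12·r1
r1 → r1 − 1/4·r2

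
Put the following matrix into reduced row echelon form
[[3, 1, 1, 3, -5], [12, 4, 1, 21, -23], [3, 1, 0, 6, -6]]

[[1, 1/3, 0, 2, -2], [0, 0, 1, -3, 1], [0, 0, 0, 0, 0]]

Multiply R1 by 1/3.
  [  1  1/3  1/3   1  -5/3 ]
  [ 12    4    1  21   -23 ]
  [  3    1    0   6    -6 ]
Subtract 12 times R1 from R2.
  [ 1  1/3  1/3  1  -5/3 ]
  [ 0    0   -3  9    -3 ]
  [ 3    1    0  6    -6 ]
Subtract 3 times R1 from R3.
  [ 1  1/3  1/3  1  -5/3 ]
  [ 0    0   -3  9    -3 ]
  [ 0    0   -1  3    -1 ]
Multiply R2 by -1/3.
  [ 1  1/3  1/3   1  -5/3 ]
  [ 0    0    1  -3     1 ]
  [ 0    0   -1   3    -1 ]
Add R2 to R3.
  [ 1  1/3  1/3   1  -5/3 ]
  [ 0    0    1  -3     1 ]
  [ 0    0    0   0     0 ]
Subtract 1/3 times R2 from R1.
  [ 1  1/3  0   2  -2 ]
  [ 0    0  1  -3   1 ]
  [ 0    0  0   0   0 ]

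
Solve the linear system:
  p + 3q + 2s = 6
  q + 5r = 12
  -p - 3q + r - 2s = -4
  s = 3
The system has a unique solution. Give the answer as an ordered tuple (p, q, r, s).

Form the augmented matrix and row-reduce:
  [  1   3  0   2  |   6 ]
  [  0   1  5   0  |  12 ]
  [ -1  -3  1  -2  |  -4 ]
  [  0   0  0   1  |   3 ]
r3 -> r3 + r1
  [ 1  3  0  2  |   6 ]
  [ 0  1  5  0  |  12 ]
  [ 0  0  1  0  |   2 ]
  [ 0  0  0  1  |   3 ]
r1 -> r1 − 2·r4
  [ 1  3  0  0  |   0 ]
  [ 0  1  5  0  |  12 ]
  [ 0  0  1  0  |   2 ]
  [ 0  0  0  1  |   3 ]
r2 -> r2 − 5·r3
  [ 1  3  0  0  |  0 ]
  [ 0  1  0  0  |  2 ]
  [ 0  0  1  0  |  2 ]
  [ 0  0  0  1  |  3 ]
r1 -> r1 − 3·r2
  [ 1  0  0  0  |  -6 ]
  [ 0  1  0  0  |   2 ]
  [ 0  0  1  0  |   2 ]
  [ 0  0  0  1  |   3 ]
Reading off the last column: p = -6, q = 2, r = 2, s = 3.

(-6, 2, 2, 3)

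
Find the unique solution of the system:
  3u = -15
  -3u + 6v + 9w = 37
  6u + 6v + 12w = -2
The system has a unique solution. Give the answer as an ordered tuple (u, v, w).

(-5, 2/3, 2)

Form the augmented matrix and row-reduce:
  [  3  0   0  |  -15 ]
  [ -3  6   9  |   37 ]
  [  6  6  12  |   -2 ]
Multiply r1 by 1/3.
  [  1  0   0  |  -5 ]
  [ -3  6   9  |  37 ]
  [  6  6  12  |  -2 ]
Add 3 times r1 to r2.
  [ 1  0   0  |  -5 ]
  [ 0  6   9  |  22 ]
  [ 6  6  12  |  -2 ]
Subtract 6 times r1 from r3.
  [ 1  0   0  |  -5 ]
  [ 0  6   9  |  22 ]
  [ 0  6  12  |  28 ]
Multiply r2 by 1/6.
  [ 1  0    0  |    -5 ]
  [ 0  1  3/2  |  11/3 ]
  [ 0  6   12  |    28 ]
Subtract 6 times r2 from r3.
  [ 1  0    0  |    -5 ]
  [ 0  1  3/2  |  11/3 ]
  [ 0  0    3  |     6 ]
Multiply r3 by 1/3.
  [ 1  0    0  |    -5 ]
  [ 0  1  3/2  |  11/3 ]
  [ 0  0    1  |     2 ]
Subtract 3/2 times r3 from r2.
  [ 1  0  0  |   -5 ]
  [ 0  1  0  |  2/3 ]
  [ 0  0  1  |    2 ]
Reading off the last column: u = -5, v = 2/3, w = 2.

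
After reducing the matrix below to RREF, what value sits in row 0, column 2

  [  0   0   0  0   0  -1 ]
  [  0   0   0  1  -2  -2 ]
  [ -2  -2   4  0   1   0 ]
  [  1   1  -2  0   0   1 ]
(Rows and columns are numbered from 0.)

-2

Swap ρ1 and ρ3.
  [ -2  -2   4  0   1   0 ]
  [  0   0   0  1  -2  -2 ]
  [  0   0   0  0   0  -1 ]
  [  1   1  -2  0   0   1 ]
Multiply ρ1 by -1/2.
  [ 1  1  -2  0  -1/2   0 ]
  [ 0  0   0  1    -2  -2 ]
  [ 0  0   0  0     0  -1 ]
  [ 1  1  -2  0     0   1 ]
Subtract ρ1 from ρ4.
  [ 1  1  -2  0  -1/2   0 ]
  [ 0  0   0  1    -2  -2 ]
  [ 0  0   0  0     0  -1 ]
  [ 0  0   0  0   1/2   1 ]
Swap ρ3 and ρ4.
  [ 1  1  -2  0  -1/2   0 ]
  [ 0  0   0  1    -2  -2 ]
  [ 0  0   0  0   1/2   1 ]
  [ 0  0   0  0     0  -1 ]
Multiply ρ3 by 2.
  [ 1  1  -2  0  -1/2   0 ]
  [ 0  0   0  1    -2  -2 ]
  [ 0  0   0  0     1   2 ]
  [ 0  0   0  0     0  -1 ]
Multiply ρ4 by -1.
  [ 1  1  -2  0  -1/2   0 ]
  [ 0  0   0  1    -2  -2 ]
  [ 0  0   0  0     1   2 ]
  [ 0  0   0  0     0   1 ]
Subtract 2 times ρ4 from ρ3.
  [ 1  1  -2  0  -1/2   0 ]
  [ 0  0   0  1    -2  -2 ]
  [ 0  0   0  0     1   0 ]
  [ 0  0   0  0     0   1 ]
Add 2 times ρ4 to ρ2.
  [ 1  1  -2  0  -1/2  0 ]
  [ 0  0   0  1    -2  0 ]
  [ 0  0   0  0     1  0 ]
  [ 0  0   0  0     0  1 ]
Add 2 times ρ3 to ρ2.
  [ 1  1  -2  0  -1/2  0 ]
  [ 0  0   0  1     0  0 ]
  [ 0  0   0  0     1  0 ]
  [ 0  0   0  0     0  1 ]
Add 1/2 times ρ3 to ρ1.
  [ 1  1  -2  0  0  0 ]
  [ 0  0   0  1  0  0 ]
  [ 0  0   0  0  1  0 ]
  [ 0  0   0  0  0  1 ]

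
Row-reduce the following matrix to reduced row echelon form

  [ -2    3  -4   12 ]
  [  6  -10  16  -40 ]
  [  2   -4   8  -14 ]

Multiply ρ1 by -1/2.
  [ 1  -3/2   2   -6 ]
  [ 6   -10  16  -40 ]
  [ 2    -4   8  -14 ]
Subtract 6 times ρ1 from ρ2.
  [ 1  -3/2  2   -6 ]
  [ 0    -1  4   -4 ]
  [ 2    -4  8  -14 ]
Subtract 2 times ρ1 from ρ3.
  [ 1  -3/2  2  -6 ]
  [ 0    -1  4  -4 ]
  [ 0    -1  4  -2 ]
Multiply ρ2 by -1.
  [ 1  -3/2   2  -6 ]
  [ 0     1  -4   4 ]
  [ 0    -1   4  -2 ]
Add ρ2 to ρ3.
  [ 1  -3/2   2  -6 ]
  [ 0     1  -4   4 ]
  [ 0     0   0   2 ]
Multiply ρ3 by 1/2.
  [ 1  -3/2   2  -6 ]
  [ 0     1  -4   4 ]
  [ 0     0   0   1 ]
Subtract 4 times ρ3 from ρ2.
  [ 1  -3/2   2  -6 ]
  [ 0     1  -4   0 ]
  [ 0     0   0   1 ]
Add 6 times ρ3 to ρ1.
  [ 1  -3/2   2  0 ]
  [ 0     1  -4  0 ]
  [ 0     0   0  1 ]
Add 3/2 times ρ2 to ρ1.
  [ 1  0  -4  0 ]
  [ 0  1  -4  0 ]
  [ 0  0   0  1 ]

[[1, 0, -4, 0], [0, 1, -4, 0], [0, 0, 0, 1]]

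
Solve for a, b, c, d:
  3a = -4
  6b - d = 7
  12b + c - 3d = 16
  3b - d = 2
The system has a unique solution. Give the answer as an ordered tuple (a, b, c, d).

(-4/3, 5/3, 5, 3)

Form the augmented matrix and row-reduce:
  [ 3   0  0   0  |  -4 ]
  [ 0   6  0  -1  |   7 ]
  [ 0  12  1  -3  |  16 ]
  [ 0   3  0  -1  |   2 ]
r1 → 1/3·r1
  [ 1   0  0   0  |  -4/3 ]
  [ 0   6  0  -1  |     7 ]
  [ 0  12  1  -3  |    16 ]
  [ 0   3  0  -1  |     2 ]
r2 → 1/6·r2
  [ 1   0  0     0  |  -4/3 ]
  [ 0   1  0  -1/6  |   7/6 ]
  [ 0  12  1    -3  |    16 ]
  [ 0   3  0    -1  |     2 ]
r3 → r3 − 12·r2
  [ 1  0  0     0  |  -4/3 ]
  [ 0  1  0  -1/6  |   7/6 ]
  [ 0  0  1    -1  |     2 ]
  [ 0  3  0    -1  |     2 ]
r4 → r4 − 3·r2
  [ 1  0  0     0  |  -4/3 ]
  [ 0  1  0  -1/6  |   7/6 ]
  [ 0  0  1    -1  |     2 ]
  [ 0  0  0  -1/2  |  -3/2 ]
r4 → -2·r4
  [ 1  0  0     0  |  -4/3 ]
  [ 0  1  0  -1/6  |   7/6 ]
  [ 0  0  1    -1  |     2 ]
  [ 0  0  0     1  |     3 ]
r3 → r3 + r4
  [ 1  0  0     0  |  -4/3 ]
  [ 0  1  0  -1/6  |   7/6 ]
  [ 0  0  1     0  |     5 ]
  [ 0  0  0     1  |     3 ]
r2 → r2 + 1/6·r4
  [ 1  0  0  0  |  -4/3 ]
  [ 0  1  0  0  |   5/3 ]
  [ 0  0  1  0  |     5 ]
  [ 0  0  0  1  |     3 ]
Reading off the last column: a = -4/3, b = 5/3, c = 5, d = 3.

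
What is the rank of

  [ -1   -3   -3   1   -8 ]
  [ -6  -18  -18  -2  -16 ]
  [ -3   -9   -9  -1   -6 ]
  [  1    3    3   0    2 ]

rank = 3

r1 -> -1·r1
  [  1    3    3  -1    8 ]
  [ -6  -18  -18  -2  -16 ]
  [ -3   -9   -9  -1   -6 ]
  [  1    3    3   0    2 ]
r2 -> r2 + 6·r1
  [  1   3   3  -1   8 ]
  [  0   0   0  -8  32 ]
  [ -3  -9  -9  -1  -6 ]
  [  1   3   3   0   2 ]
r3 -> r3 + 3·r1
  [ 1  3  3  -1   8 ]
  [ 0  0  0  -8  32 ]
  [ 0  0  0  -4  18 ]
  [ 1  3  3   0   2 ]
r4 -> r4 − r1
  [ 1  3  3  -1   8 ]
  [ 0  0  0  -8  32 ]
  [ 0  0  0  -4  18 ]
  [ 0  0  0   1  -6 ]
r2 -> -1/8·r2
  [ 1  3  3  -1   8 ]
  [ 0  0  0   1  -4 ]
  [ 0  0  0  -4  18 ]
  [ 0  0  0   1  -6 ]
r3 -> r3 + 4·r2
  [ 1  3  3  -1   8 ]
  [ 0  0  0   1  -4 ]
  [ 0  0  0   0   2 ]
  [ 0  0  0   1  -6 ]
r4 -> r4 − r2
  [ 1  3  3  -1   8 ]
  [ 0  0  0   1  -4 ]
  [ 0  0  0   0   2 ]
  [ 0  0  0   0  -2 ]
r3 -> 1/2·r3
  [ 1  3  3  -1   8 ]
  [ 0  0  0   1  -4 ]
  [ 0  0  0   0   1 ]
  [ 0  0  0   0  -2 ]
r4 -> r4 + 2·r3
  [ 1  3  3  -1   8 ]
  [ 0  0  0   1  -4 ]
  [ 0  0  0   0   1 ]
  [ 0  0  0   0   0 ]
r2 -> r2 + 4·r3
  [ 1  3  3  -1  8 ]
  [ 0  0  0   1  0 ]
  [ 0  0  0   0  1 ]
  [ 0  0  0   0  0 ]
r1 -> r1 − 8·r3
  [ 1  3  3  -1  0 ]
  [ 0  0  0   1  0 ]
  [ 0  0  0   0  1 ]
  [ 0  0  0   0  0 ]
r1 -> r1 + r2
  [ 1  3  3  0  0 ]
  [ 0  0  0  1  0 ]
  [ 0  0  0  0  1 ]
  [ 0  0  0  0  0 ]
The reduced form has 3 nonzero rows.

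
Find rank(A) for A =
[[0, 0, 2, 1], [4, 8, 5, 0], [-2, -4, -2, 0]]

rank = 3

Swap R1 and R2.
  [  4   8   5  0 ]
  [  0   0   2  1 ]
  [ -2  -4  -2  0 ]
Multiply R1 by 1/4.
  [  1   2  5/4  0 ]
  [  0   0    2  1 ]
  [ -2  -4   -2  0 ]
Add 2 times R1 to R3.
  [ 1  2  5/4  0 ]
  [ 0  0    2  1 ]
  [ 0  0  1/2  0 ]
Multiply R2 by 1/2.
  [ 1  2  5/4    0 ]
  [ 0  0    1  1/2 ]
  [ 0  0  1/2    0 ]
Subtract 1/2 times R2 from R3.
  [ 1  2  5/4     0 ]
  [ 0  0    1   1/2 ]
  [ 0  0    0  -1/4 ]
Multiply R3 by -4.
  [ 1  2  5/4    0 ]
  [ 0  0    1  1/2 ]
  [ 0  0    0    1 ]
Subtract 1/2 times R3 from R2.
  [ 1  2  5/4  0 ]
  [ 0  0    1  0 ]
  [ 0  0    0  1 ]
Subtract 5/4 times R2 from R1.
  [ 1  2  0  0 ]
  [ 0  0  1  0 ]
  [ 0  0  0  1 ]
The reduced form has 3 nonzero rows.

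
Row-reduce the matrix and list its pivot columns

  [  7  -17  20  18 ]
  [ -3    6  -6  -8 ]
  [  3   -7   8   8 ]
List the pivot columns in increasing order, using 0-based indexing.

R1 → 1/7·R1
  [  1  -17/7  20/7  18/7 ]
  [ -3      6    -6    -8 ]
  [  3     -7     8     8 ]
R2 → R2 + 3·R1
  [ 1  -17/7  20/7  18/7 ]
  [ 0   -9/7  18/7  -2/7 ]
  [ 3     -7     8     8 ]
R3 → R3 − 3·R1
  [ 1  -17/7  20/7  18/7 ]
  [ 0   -9/7  18/7  -2/7 ]
  [ 0    2/7  -4/7   2/7 ]
R2 → -7/9·R2
  [ 1  -17/7  20/7  18/7 ]
  [ 0      1    -2   2/9 ]
  [ 0    2/7  -4/7   2/7 ]
R3 → R3 − 2/7·R2
  [ 1  -17/7  20/7  18/7 ]
  [ 0      1    -2   2/9 ]
  [ 0      0     0   2/9 ]
R3 → 9/2·R3
  [ 1  -17/7  20/7  18/7 ]
  [ 0      1    -2   2/9 ]
  [ 0      0     0     1 ]
R2 → R2 − 2/9·R3
  [ 1  -17/7  20/7  18/7 ]
  [ 0      1    -2     0 ]
  [ 0      0     0     1 ]
R1 → R1 − 18/7·R3
  [ 1  -17/7  20/7  0 ]
  [ 0      1    -2  0 ]
  [ 0      0     0  1 ]
R1 → R1 + 17/7·R2
  [ 1  0  -2  0 ]
  [ 0  1  -2  0 ]
  [ 0  0   0  1 ]
Pivot columns are the columns containing a leading 1.

0, 1, 3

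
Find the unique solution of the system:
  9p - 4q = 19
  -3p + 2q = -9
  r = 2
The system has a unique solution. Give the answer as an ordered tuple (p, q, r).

(1/3, -4, 2)

Form the augmented matrix and row-reduce:
  [  9  -4  0  |  19 ]
  [ -3   2  0  |  -9 ]
  [  0   0  1  |   2 ]
R1 → 1/9·R1
R2 → R2 + 3·R1
R2 → 3/2·R2
R1 → R1 + 4/9·R2
Reading off the last column: p = 1/3, q = -4, r = 2.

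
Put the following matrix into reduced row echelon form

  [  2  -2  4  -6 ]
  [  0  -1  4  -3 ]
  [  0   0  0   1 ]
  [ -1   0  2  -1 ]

[[1, 0, -2, 0], [0, 1, -4, 0], [0, 0, 0, 1], [0, 0, 0, 0]]

Multiply R1 by 1/2.
  [  1  -1  2  -3 ]
  [  0  -1  4  -3 ]
  [  0   0  0   1 ]
  [ -1   0  2  -1 ]
Add R1 to R4.
  [ 1  -1  2  -3 ]
  [ 0  -1  4  -3 ]
  [ 0   0  0   1 ]
  [ 0  -1  4  -4 ]
Multiply R2 by -1.
  [ 1  -1   2  -3 ]
  [ 0   1  -4   3 ]
  [ 0   0   0   1 ]
  [ 0  -1   4  -4 ]
Add R2 to R4.
  [ 1  -1   2  -3 ]
  [ 0   1  -4   3 ]
  [ 0   0   0   1 ]
  [ 0   0   0  -1 ]
Add R3 to R4.
  [ 1  -1   2  -3 ]
  [ 0   1  -4   3 ]
  [ 0   0   0   1 ]
  [ 0   0   0   0 ]
Subtract 3 times R3 from R2.
  [ 1  -1   2  -3 ]
  [ 0   1  -4   0 ]
  [ 0   0   0   1 ]
  [ 0   0   0   0 ]
Add 3 times R3 to R1.
  [ 1  -1   2  0 ]
  [ 0   1  -4  0 ]
  [ 0   0   0  1 ]
  [ 0   0   0  0 ]
Add R2 to R1.
  [ 1  0  -2  0 ]
  [ 0  1  -4  0 ]
  [ 0  0   0  1 ]
  [ 0  0   0  0 ]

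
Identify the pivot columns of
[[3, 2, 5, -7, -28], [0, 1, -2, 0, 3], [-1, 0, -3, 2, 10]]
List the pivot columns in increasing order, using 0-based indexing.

ρ1 → 1/3·ρ1
  [  1  2/3  5/3  -7/3  -28/3 ]
  [  0    1   -2     0      3 ]
  [ -1    0   -3     2     10 ]
ρ3 → ρ3 + ρ1
  [ 1  2/3   5/3  -7/3  -28/3 ]
  [ 0    1    -2     0      3 ]
  [ 0  2/3  -4/3  -1/3    2/3 ]
ρ3 → ρ3 − 2/3·ρ2
  [ 1  2/3  5/3  -7/3  -28/3 ]
  [ 0    1   -2     0      3 ]
  [ 0    0    0  -1/3   -4/3 ]
ρ3 → -3·ρ3
  [ 1  2/3  5/3  -7/3  -28/3 ]
  [ 0    1   -2     0      3 ]
  [ 0    0    0     1      4 ]
ρ1 → ρ1 + 7/3·ρ3
  [ 1  2/3  5/3  0  0 ]
  [ 0    1   -2  0  3 ]
  [ 0    0    0  1  4 ]
ρ1 → ρ1 − 2/3·ρ2
  [ 1  0   3  0  -2 ]
  [ 0  1  -2  0   3 ]
  [ 0  0   0  1   4 ]
Pivot columns are the columns containing a leading 1.

0, 1, 3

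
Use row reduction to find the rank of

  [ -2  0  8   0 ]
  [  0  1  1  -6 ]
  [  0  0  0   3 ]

rank = 3

R1 ← -1/2·R1
  [ 1  0  -4   0 ]
  [ 0  1   1  -6 ]
  [ 0  0   0   3 ]
R3 ← 1/3·R3
  [ 1  0  -4   0 ]
  [ 0  1   1  -6 ]
  [ 0  0   0   1 ]
R2 ← R2 + 6·R3
  [ 1  0  -4  0 ]
  [ 0  1   1  0 ]
  [ 0  0   0  1 ]
The reduced form has 3 nonzero rows.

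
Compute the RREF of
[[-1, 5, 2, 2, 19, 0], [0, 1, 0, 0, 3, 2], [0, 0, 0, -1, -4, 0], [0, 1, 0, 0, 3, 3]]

ρ1 -> -1·ρ1
  [ 1  -5  -2  -2  -19  0 ]
  [ 0   1   0   0    3  2 ]
  [ 0   0   0  -1   -4  0 ]
  [ 0   1   0   0    3  3 ]
ρ4 -> ρ4 − ρ2
  [ 1  -5  -2  -2  -19  0 ]
  [ 0   1   0   0    3  2 ]
  [ 0   0   0  -1   -4  0 ]
  [ 0   0   0   0    0  1 ]
ρ3 -> -1·ρ3
  [ 1  -5  -2  -2  -19  0 ]
  [ 0   1   0   0    3  2 ]
  [ 0   0   0   1    4  0 ]
  [ 0   0   0   0    0  1 ]
ρ2 -> ρ2 − 2·ρ4
  [ 1  -5  -2  -2  -19  0 ]
  [ 0   1   0   0    3  0 ]
  [ 0   0   0   1    4  0 ]
  [ 0   0   0   0    0  1 ]
ρ1 -> ρ1 + 2·ρ3
  [ 1  -5  -2  0  -11  0 ]
  [ 0   1   0  0    3  0 ]
  [ 0   0   0  1    4  0 ]
  [ 0   0   0  0    0  1 ]
ρ1 -> ρ1 + 5·ρ2
  [ 1  0  -2  0  4  0 ]
  [ 0  1   0  0  3  0 ]
  [ 0  0   0  1  4  0 ]
  [ 0  0   0  0  0  1 ]

[[1, 0, -2, 0, 4, 0], [0, 1, 0, 0, 3, 0], [0, 0, 0, 1, 4, 0], [0, 0, 0, 0, 0, 1]]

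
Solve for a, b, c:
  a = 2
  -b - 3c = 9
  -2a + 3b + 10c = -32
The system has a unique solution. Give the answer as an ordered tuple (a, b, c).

Form the augmented matrix and row-reduce:
  [  1   0   0  |    2 ]
  [  0  -1  -3  |    9 ]
  [ -2   3  10  |  -32 ]
Add 2 times r1 to r3.
  [ 1   0   0  |    2 ]
  [ 0  -1  -3  |    9 ]
  [ 0   3  10  |  -28 ]
Multiply r2 by -1.
  [ 1  0   0  |    2 ]
  [ 0  1   3  |   -9 ]
  [ 0  3  10  |  -28 ]
Subtract 3 times r2 from r3.
  [ 1  0  0  |   2 ]
  [ 0  1  3  |  -9 ]
  [ 0  0  1  |  -1 ]
Subtract 3 times r3 from r2.
  [ 1  0  0  |   2 ]
  [ 0  1  0  |  -6 ]
  [ 0  0  1  |  -1 ]
Reading off the last column: a = 2, b = -6, c = -1.

(2, -6, -1)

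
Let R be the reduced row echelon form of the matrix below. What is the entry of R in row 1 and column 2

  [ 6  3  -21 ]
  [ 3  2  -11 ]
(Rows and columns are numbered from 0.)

ρ1 → 1/6·ρ1
  [ 1  1/2  -7/2 ]
  [ 3    2   -11 ]
ρ2 → ρ2 − 3·ρ1
  [ 1  1/2  -7/2 ]
  [ 0  1/2  -1/2 ]
ρ2 → 2·ρ2
  [ 1  1/2  -7/2 ]
  [ 0    1    -1 ]
ρ1 → ρ1 − 1/2·ρ2
  [ 1  0  -3 ]
  [ 0  1  -1 ]

-1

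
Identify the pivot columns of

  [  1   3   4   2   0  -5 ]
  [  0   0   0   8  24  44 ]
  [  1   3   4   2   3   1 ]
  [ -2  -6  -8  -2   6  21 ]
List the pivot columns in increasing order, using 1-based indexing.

r3 → r3 − r1
  [  1   3   4   2   0  -5 ]
  [  0   0   0   8  24  44 ]
  [  0   0   0   0   3   6 ]
  [ -2  -6  -8  -2   6  21 ]
r4 → r4 + 2·r1
  [ 1  3  4  2   0  -5 ]
  [ 0  0  0  8  24  44 ]
  [ 0  0  0  0   3   6 ]
  [ 0  0  0  2   6  11 ]
r2 → 1/8·r2
  [ 1  3  4  2  0    -5 ]
  [ 0  0  0  1  3  11/2 ]
  [ 0  0  0  0  3     6 ]
  [ 0  0  0  2  6    11 ]
r4 → r4 − 2·r2
  [ 1  3  4  2  0    -5 ]
  [ 0  0  0  1  3  11/2 ]
  [ 0  0  0  0  3     6 ]
  [ 0  0  0  0  0     0 ]
r3 → 1/3·r3
  [ 1  3  4  2  0    -5 ]
  [ 0  0  0  1  3  11/2 ]
  [ 0  0  0  0  1     2 ]
  [ 0  0  0  0  0     0 ]
r2 → r2 − 3·r3
  [ 1  3  4  2  0    -5 ]
  [ 0  0  0  1  0  -1/2 ]
  [ 0  0  0  0  1     2 ]
  [ 0  0  0  0  0     0 ]
r1 → r1 − 2·r2
  [ 1  3  4  0  0    -4 ]
  [ 0  0  0  1  0  -1/2 ]
  [ 0  0  0  0  1     2 ]
  [ 0  0  0  0  0     0 ]
Pivot columns are the columns containing a leading 1.

1, 4, 5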